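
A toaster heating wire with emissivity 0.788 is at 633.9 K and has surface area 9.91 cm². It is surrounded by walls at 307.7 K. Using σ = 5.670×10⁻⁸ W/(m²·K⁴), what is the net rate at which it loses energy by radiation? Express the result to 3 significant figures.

Net loss ≈ 6.75 W

Area A = 9.91 cm² = 9.91×10⁻⁴ m².
Net radiated power P_net = εσA(T⁴ − T₀⁴) = 0.788×5.670×10⁻⁸×9.91×10⁻⁴×(633.9⁴ − 307.7⁴).
T⁴ − T₀⁴ = 1.61467×10¹¹ − 8.96417×10⁹ = 1.52503×10¹¹ K⁴, so P_net = 6.75 W.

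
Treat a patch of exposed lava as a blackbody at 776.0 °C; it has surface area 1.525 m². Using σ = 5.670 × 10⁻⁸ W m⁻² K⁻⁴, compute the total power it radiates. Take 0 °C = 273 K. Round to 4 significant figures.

P ≈ 1.047×10⁵ W

T = 776.0 °C + 273 = 1049.0 K.
Area A = 1.525 m².
P = σAT⁴ = 5.670×10⁻⁸ × 1.525 × (1049.0)⁴ = 1.047×10⁵ W.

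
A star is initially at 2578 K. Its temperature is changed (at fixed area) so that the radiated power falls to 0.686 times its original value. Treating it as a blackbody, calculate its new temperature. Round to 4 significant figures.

T₂ ≈ 2346 K

P ∝ T⁴, so T₂/T₁ = (P₂/P₁)^(1/4) = (0.686)^(1/4) = 0.910083.
T₂ = 2578 × 0.910083 = 2346 K.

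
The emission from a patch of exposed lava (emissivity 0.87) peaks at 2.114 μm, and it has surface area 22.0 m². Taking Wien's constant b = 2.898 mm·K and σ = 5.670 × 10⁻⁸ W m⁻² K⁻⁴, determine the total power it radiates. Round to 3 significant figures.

P ≈ 3.83×10⁶ W

Wien's law: T = b/λ_max = 2.898×10⁻³/2.114×10⁻⁶ = 1370.86 K.
Area A = 22.0 m².
Then P = εσAT⁴ = 0.87×5.670×10⁻⁸×22.0×(1370.86)⁴ = 3.83×10⁶ W.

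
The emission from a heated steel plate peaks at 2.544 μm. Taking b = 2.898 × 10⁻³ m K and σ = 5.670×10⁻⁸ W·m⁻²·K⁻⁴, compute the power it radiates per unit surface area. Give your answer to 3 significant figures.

Wien's law: T = b/λ_max = 2.898×10⁻³/2.544×10⁻⁶ = 1139.15 K.
Then I = σT⁴ = 5.670×10⁻⁸×(1139.15)⁴ = 9.55×10⁴ W/m².

I ≈ 9.55×10⁴ W/m²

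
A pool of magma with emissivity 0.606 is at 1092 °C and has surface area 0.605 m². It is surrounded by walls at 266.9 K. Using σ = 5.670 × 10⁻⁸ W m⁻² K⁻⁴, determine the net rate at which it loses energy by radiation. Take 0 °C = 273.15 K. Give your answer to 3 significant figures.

Net loss ≈ 7.21×10⁴ W

T = 1092 °C + 273.15 = 1365.15 K.
Area A = 0.605 m².
Net radiated power P_net = εσA(T⁴ − T₀⁴) = 0.606×5.670×10⁻⁸×0.605×(1365.15⁴ − 266.9⁴).
T⁴ − T₀⁴ = 3.47313×10¹² − 5.07451×10⁹ = 3.46806×10¹² K⁴, so P_net = 7.21×10⁴ W.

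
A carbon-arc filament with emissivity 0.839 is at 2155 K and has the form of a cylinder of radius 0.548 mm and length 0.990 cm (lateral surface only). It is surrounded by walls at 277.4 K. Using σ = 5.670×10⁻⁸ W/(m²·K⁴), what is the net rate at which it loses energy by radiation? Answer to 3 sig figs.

Net loss ≈ 35.0 W

Lateral area A = 2πrL = 2π×5.48×10⁻⁴×9.90×10⁻³ = 3.40875×10⁻⁵ m².
Net radiated power P_net = εσA(T⁴ − T₀⁴) = 0.839×5.670×10⁻⁸×3.40875×10⁻⁵×(2155⁴ − 277.4⁴).
T⁴ − T₀⁴ = 2.15670×10¹³ − 5.92142×10⁹ = 2.15611×10¹³ K⁴, so P_net = 35.0 W.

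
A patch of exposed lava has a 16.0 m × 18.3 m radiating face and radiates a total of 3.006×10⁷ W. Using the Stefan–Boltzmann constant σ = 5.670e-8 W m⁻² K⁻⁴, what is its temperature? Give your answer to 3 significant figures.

T ≈ 1.16×10³ K

Area A = 16.0 × 18.3 = 292.8 m².
P = σAT⁴ ⇒ T = (P/(σA))^(1/4) = (3.006×10⁷/(5.670×10⁻⁸×292.8))^(1/4) = 1.16×10³ K.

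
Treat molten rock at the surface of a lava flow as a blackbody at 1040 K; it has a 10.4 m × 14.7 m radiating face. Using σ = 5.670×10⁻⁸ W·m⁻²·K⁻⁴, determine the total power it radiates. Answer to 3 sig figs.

P ≈ 1.01×10⁷ W

Area A = 10.4 × 14.7 = 152.88 m².
P = σAT⁴ = 5.670×10⁻⁸ × 152.88 × (1040)⁴ = 1.01×10⁷ W.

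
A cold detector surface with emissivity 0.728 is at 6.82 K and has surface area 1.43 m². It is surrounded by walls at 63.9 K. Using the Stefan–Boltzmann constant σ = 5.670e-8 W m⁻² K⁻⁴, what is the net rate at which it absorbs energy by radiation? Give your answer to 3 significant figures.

Area A = 1.43 m².
Net radiated power P_net = εσA(T⁴ − T₀⁴) = 0.728×5.670×10⁻⁸×1.43×(6.82⁴ − 63.9⁴).
T⁴ − T₀⁴ = 2163.40 − 1.66726×10⁷ = -1.66704×10⁷ K⁴, so P_net = -0.984 W — negative, meaning a net gain of 0.984 W.

Net gain ≈ 0.984 W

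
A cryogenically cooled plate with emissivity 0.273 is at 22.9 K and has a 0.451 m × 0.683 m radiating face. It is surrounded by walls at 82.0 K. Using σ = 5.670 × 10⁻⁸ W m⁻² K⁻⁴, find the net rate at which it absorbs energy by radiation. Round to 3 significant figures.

Area A = 0.451 × 0.683 = 0.308033 m².
Net radiated power P_net = εσA(T⁴ − T₀⁴) = 0.273×5.670×10⁻⁸×0.308033×(22.9⁴ − 82.0⁴).
T⁴ − T₀⁴ = 2.75006×10⁵ − 4.52122×10⁷ = -4.49372×10⁷ K⁴, so P_net = -0.214 W — negative, meaning a net gain of 0.214 W.

Net gain ≈ 0.214 W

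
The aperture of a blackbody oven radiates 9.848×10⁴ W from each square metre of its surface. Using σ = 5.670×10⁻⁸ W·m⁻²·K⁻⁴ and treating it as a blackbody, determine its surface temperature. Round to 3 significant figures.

T ≈ 1.15×10³ K

I = σT⁴, so T = (I/σ)^(1/4) = (9.848×10⁴/(5.670×10⁻⁸))^(1/4) = 1.15×10³ K.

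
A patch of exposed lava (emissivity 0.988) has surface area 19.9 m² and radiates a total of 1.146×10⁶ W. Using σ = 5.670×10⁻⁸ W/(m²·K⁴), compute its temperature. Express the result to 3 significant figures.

Area A = 19.9 m².
P = εσAT⁴ ⇒ T = (P/(εσA))^(1/4) = (1.146×10⁶/(0.988×5.670×10⁻⁸×19.9))^(1/4) = 1.01×10³ K.

T ≈ 1.01×10³ K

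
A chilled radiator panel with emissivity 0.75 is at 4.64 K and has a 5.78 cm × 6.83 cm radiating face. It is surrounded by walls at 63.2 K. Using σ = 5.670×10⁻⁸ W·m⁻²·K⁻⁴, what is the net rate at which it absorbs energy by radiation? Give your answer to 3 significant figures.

Area A = 0.0578 × 0.0683 = 3.94774×10⁻³ m².
Net radiated power P_net = εσA(T⁴ − T₀⁴) = 0.75×5.670×10⁻⁸×3.94774×10⁻³×(4.64⁴ − 63.2⁴).
T⁴ − T₀⁴ = 463.524 − 1.59540×10⁷ = -1.59535×10⁷ K⁴, so P_net = -2.68×10⁻³ W — negative, meaning a net gain of 2.68×10⁻³ W.

Net gain ≈ 2.68×10⁻³ W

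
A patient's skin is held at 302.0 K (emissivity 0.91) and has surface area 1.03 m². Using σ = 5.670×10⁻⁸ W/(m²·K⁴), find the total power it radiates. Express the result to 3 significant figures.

Area A = 1.03 m².
P = εσAT⁴ = 0.91 × 5.670×10⁻⁸ × 1.03 × (302.0)⁴ = 442 W.

P ≈ 442 W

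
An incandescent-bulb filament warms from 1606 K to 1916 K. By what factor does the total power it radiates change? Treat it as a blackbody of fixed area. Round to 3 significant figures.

P ∝ T⁴, so P₂/P₁ = (T₂/T₁)⁴ = (1916/1606)⁴ = (1.19303)⁴ = 2.03.

P₂/P₁ ≈ 2.03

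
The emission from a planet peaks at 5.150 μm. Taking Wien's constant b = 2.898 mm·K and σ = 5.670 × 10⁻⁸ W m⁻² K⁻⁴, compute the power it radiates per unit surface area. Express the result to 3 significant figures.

I ≈ 5.69×10³ W/m²

Wien's law: T = b/λ_max = 2.898×10⁻³/5.150×10⁻⁶ = 562.718 K.
Then I = σT⁴ = 5.670×10⁻⁸×(562.718)⁴ = 5.69×10³ W/m².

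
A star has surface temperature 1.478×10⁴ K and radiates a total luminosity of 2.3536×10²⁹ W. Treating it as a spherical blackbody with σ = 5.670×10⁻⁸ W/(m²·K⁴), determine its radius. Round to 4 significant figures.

R ≈ 2.631×10⁹ m

L = 4πR²σT⁴ ⇒ R = √(L/(4πσT⁴)).
σT⁴ = 2.70571×10⁹ W/m², so R = √(2.3536×10²⁹/(4π×2.70571×10⁹)) = 2.631×10⁹ m.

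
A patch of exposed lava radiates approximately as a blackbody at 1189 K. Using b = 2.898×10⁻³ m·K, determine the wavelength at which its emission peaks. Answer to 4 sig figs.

λ_max ≈ 2.437 μm

Wien's displacement law: λ_max = b/T = (2.898×10⁻³ m·K)/(1189 K) = 2.4373×10⁻⁶ m.
That is 2.437 μm, in the infrared range.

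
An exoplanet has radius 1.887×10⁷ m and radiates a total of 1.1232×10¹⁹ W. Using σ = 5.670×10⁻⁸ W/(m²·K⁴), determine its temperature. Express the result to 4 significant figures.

T ≈ 458.7 K

Surface area A = 4πR² = 4π(1.887×10⁷ m)² = 4.47459×10¹⁵ m².
P = σAT⁴ ⇒ T = (P/(σA))^(1/4) = (1.1232×10¹⁹/(5.670×10⁻⁸×4.47459×10¹⁵))^(1/4) = 458.7 K.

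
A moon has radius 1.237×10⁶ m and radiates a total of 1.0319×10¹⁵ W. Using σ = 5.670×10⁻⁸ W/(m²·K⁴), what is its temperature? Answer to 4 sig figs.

Surface area A = 4πR² = 4π(1.237×10⁶ m)² = 1.92287×10¹³ m².
P = σAT⁴ ⇒ T = (P/(σA))^(1/4) = (1.0319×10¹⁵/(5.670×10⁻⁸×1.92287×10¹³))^(1/4) = 175.4 K.

T ≈ 175.4 K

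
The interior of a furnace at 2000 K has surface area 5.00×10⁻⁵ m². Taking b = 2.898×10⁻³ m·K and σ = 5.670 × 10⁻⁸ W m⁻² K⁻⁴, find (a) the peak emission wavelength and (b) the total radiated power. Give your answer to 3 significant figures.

(a) λ_max = b/T = 2.898×10⁻³/2000 = 1.449×10⁻⁶ m = 1.45 μm.
Area A = 5.00×10⁻⁵ m².
(b) P = σAT⁴ = 5.670×10⁻⁸×5.00×10⁻⁵×(2000)⁴ = 45.4 W.

λ_max ≈ 1.45 μm; P ≈ 45.4 W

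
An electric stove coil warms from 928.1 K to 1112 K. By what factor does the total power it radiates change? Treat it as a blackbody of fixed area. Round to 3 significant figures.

P₂/P₁ ≈ 2.06

P ∝ T⁴, so P₂/P₁ = (T₂/T₁)⁴ = (1112/928.1)⁴ = (1.19815)⁴ = 2.06.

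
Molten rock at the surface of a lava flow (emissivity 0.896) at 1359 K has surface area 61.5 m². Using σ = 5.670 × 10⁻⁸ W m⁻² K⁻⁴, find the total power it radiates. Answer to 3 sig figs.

Area A = 61.5 m².
P = εσAT⁴ = 0.896 × 5.670×10⁻⁸ × 61.5 × (1359)⁴ = 1.07×10⁷ W.

P ≈ 1.07×10⁷ W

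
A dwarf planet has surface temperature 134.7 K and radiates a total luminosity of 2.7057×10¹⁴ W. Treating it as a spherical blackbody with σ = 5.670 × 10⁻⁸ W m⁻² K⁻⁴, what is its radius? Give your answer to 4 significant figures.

R ≈ 1.074×10⁶ m

L = 4πR²σT⁴ ⇒ R = √(L/(4πσT⁴)).
σT⁴ = 18.6661 W/m², so R = √(2.7057×10¹⁴/(4π×18.6661)) = 1.074×10⁶ m.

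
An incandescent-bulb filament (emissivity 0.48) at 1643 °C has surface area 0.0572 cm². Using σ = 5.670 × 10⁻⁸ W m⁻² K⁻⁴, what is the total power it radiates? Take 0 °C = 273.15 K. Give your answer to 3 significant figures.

T = 1643 °C + 273.15 = 1916.15 K.
Area A = 0.0572 cm² = 5.72×10⁻⁶ m².
P = εσAT⁴ = 0.48 × 5.670×10⁻⁸ × 5.72×10⁻⁶ × (1916.15)⁴ = 2.10 W.

P ≈ 2.10 W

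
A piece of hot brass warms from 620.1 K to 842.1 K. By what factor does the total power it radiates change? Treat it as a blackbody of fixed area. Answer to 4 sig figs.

P₂/P₁ ≈ 3.401

P ∝ T⁴, so P₂/P₁ = (T₂/T₁)⁴ = (842.1/620.1)⁴ = (1.35801)⁴ = 3.401.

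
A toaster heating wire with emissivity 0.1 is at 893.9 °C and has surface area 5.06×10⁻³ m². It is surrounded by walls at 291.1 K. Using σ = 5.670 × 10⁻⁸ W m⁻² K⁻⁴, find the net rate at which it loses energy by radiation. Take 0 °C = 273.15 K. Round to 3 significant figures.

T = 893.9 °C + 273.15 = 1167.05 K.
Area A = 5.06×10⁻³ m².
Net radiated power P_net = εσA(T⁴ − T₀⁴) = 0.1×5.670×10⁻⁸×5.06×10⁻³×(1167.05⁴ − 291.1⁴).
T⁴ − T₀⁴ = 1.85506×10¹² − 7.18073×10⁹ = 1.84788×10¹² K⁴, so P_net = 53.0 W.

Net loss ≈ 53.0 W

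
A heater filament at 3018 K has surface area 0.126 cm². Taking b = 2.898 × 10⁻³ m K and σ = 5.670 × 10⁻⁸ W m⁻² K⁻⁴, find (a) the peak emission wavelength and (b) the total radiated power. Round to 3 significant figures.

λ_max ≈ 0.960 μm; P ≈ 59.3 W

(a) λ_max = b/T = 2.898×10⁻³/3018 = 9.602×10⁻⁷ m = 0.960 μm.
Area A = 0.126 cm² = 1.26×10⁻⁵ m².
(b) P = σAT⁴ = 5.670×10⁻⁸×1.26×10⁻⁵×(3018)⁴ = 59.3 W.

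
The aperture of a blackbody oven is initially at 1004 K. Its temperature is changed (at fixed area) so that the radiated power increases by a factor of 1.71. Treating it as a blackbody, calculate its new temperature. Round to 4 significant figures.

T₂ ≈ 1148 K

P ∝ T⁴, so T₂/T₁ = (P₂/P₁)^(1/4) = (1.71)^(1/4) = 1.14353.
T₂ = 1004 × 1.14353 = 1148 K.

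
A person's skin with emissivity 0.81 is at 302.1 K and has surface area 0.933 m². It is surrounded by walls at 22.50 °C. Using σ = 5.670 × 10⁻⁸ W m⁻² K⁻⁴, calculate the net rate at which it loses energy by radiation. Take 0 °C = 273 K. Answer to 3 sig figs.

Surroundings: T = 22.50 °C + 273 = 295.50 K.
Area A = 0.933 m².
Net radiated power P_net = εσA(T⁴ − T₀⁴) = 0.81×5.670×10⁻⁸×0.933×(302.1⁴ − 295.50⁴).
T⁴ − T₀⁴ = 8.32919×10⁹ − 7.62483×10⁹ = 7.04360×10⁸ K⁴, so P_net = 30.2 W.

Net loss ≈ 30.2 W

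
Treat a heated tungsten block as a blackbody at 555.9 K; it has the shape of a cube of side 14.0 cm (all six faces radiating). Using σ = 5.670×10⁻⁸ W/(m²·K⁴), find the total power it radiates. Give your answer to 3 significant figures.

P ≈ 637 W

Area A = 6s² = 6×(0.140 m)² = 0.1176 m².
P = σAT⁴ = 5.670×10⁻⁸ × 0.1176 × (555.9)⁴ = 637 W.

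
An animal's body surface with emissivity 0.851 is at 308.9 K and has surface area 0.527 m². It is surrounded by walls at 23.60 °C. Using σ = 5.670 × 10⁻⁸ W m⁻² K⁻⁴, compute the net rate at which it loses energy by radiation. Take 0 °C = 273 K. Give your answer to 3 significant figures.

Net loss ≈ 34.7 W

Surroundings: T = 23.60 °C + 273 = 296.60 K.
Area A = 0.527 m².
Net radiated power P_net = εσA(T⁴ − T₀⁴) = 0.851×5.670×10⁻⁸×0.527×(308.9⁴ − 296.60⁴).
T⁴ − T₀⁴ = 9.10483×10⁹ − 7.73900×10⁹ = 1.36583×10⁹ K⁴, so P_net = 34.7 W.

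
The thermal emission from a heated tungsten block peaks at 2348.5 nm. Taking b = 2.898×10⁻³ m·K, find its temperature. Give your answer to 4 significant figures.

T ≈ 1234 K

Wien's law gives T = b/λ_max = (2.898×10⁻³ m·K)/(2.3485×10⁻⁶ m) = 1234 K.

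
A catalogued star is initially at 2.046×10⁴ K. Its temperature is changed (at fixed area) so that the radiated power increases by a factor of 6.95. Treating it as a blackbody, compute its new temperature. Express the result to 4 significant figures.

T₂ ≈ 3.322×10⁴ K

P ∝ T⁴, so T₂/T₁ = (P₂/P₁)^(1/4) = (6.95)^(1/4) = 1.62366.
T₂ = 2.046×10⁴ × 1.62366 = 3.322×10⁴ K.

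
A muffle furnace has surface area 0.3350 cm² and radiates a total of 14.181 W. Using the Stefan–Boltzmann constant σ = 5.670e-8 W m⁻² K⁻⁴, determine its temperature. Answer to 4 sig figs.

Area A = 0.3350 cm² = 3.350×10⁻⁵ m².
P = σAT⁴ ⇒ T = (P/(σA))^(1/4) = (14.181/(5.670×10⁻⁸×3.350×10⁻⁵))^(1/4) = 1653 K.

T ≈ 1653 K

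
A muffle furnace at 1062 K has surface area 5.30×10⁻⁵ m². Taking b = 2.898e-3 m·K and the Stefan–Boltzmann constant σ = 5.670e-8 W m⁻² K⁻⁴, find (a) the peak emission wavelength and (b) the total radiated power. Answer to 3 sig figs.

(a) λ_max = b/T = 2.898×10⁻³/1062 = 2.729×10⁻⁶ m = 2.73×10³ nm.
Area A = 5.30×10⁻⁵ m².
(b) P = σAT⁴ = 5.670×10⁻⁸×5.30×10⁻⁵×(1062)⁴ = 3.82 W.

λ_max ≈ 2.73×10³ nm; P ≈ 3.82 W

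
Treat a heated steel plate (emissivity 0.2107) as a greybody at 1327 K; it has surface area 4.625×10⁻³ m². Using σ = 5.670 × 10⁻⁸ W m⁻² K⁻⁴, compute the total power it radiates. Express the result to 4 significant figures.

P ≈ 171.3 W

Area A = 4.625×10⁻³ m².
P = εσAT⁴ = 0.2107 × 5.670×10⁻⁸ × 4.625×10⁻³ × (1327)⁴ = 171.3 W.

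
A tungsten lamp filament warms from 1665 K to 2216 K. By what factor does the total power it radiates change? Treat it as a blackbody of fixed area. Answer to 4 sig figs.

P ∝ T⁴, so P₂/P₁ = (T₂/T₁)⁴ = (2216/1665)⁴ = (1.33093)⁴ = 3.138.

P₂/P₁ ≈ 3.138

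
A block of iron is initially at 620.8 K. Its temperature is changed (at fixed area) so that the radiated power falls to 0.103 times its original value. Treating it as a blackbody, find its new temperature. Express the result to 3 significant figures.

P ∝ T⁴, so T₂/T₁ = (P₂/P₁)^(1/4) = (0.103)^(1/4) = 0.566512.
T₂ = 620.8 × 0.566512 = 352 K.

T₂ ≈ 352 K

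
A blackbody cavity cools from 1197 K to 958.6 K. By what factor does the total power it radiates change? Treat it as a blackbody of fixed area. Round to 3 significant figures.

P ∝ T⁴, so P₂/P₁ = (T₂/T₁)⁴ = (958.6/1197)⁴ = (0.800835)⁴ = 0.411.

P₂/P₁ ≈ 0.411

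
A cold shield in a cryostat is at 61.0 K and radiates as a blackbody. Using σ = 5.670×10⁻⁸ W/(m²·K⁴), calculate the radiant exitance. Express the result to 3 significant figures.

I ≈ 0.785 W/m²

Stefan–Boltzmann: I = σT⁴ = 5.670×10⁻⁸ × (61.0)⁴ = 0.785 W/m².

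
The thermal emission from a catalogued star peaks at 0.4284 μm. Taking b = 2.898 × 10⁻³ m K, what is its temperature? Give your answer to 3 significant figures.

Wien's law gives T = b/λ_max = (2.898×10⁻³ m·K)/(4.284×10⁻⁷ m) = 6.76×10³ K.

T ≈ 6.76×10³ K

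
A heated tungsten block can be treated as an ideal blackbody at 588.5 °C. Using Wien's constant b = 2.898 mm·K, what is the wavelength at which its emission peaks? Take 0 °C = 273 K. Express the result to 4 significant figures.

λ_max ≈ 3.364 μm

T = 588.5 °C + 273 = 861.5 K.
Wien's displacement law: λ_max = b/T = (2.898×10⁻³ m·K)/(861.5 K) = 3.3639×10⁻⁶ m.
That is 3.364 μm, in the infrared range.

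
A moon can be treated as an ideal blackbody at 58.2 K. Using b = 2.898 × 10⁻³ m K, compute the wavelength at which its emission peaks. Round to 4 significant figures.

λ_max ≈ 49.79 μm

Wien's displacement law: λ_max = b/T = (2.898×10⁻³ m·K)/(58.2 K) = 4.9794×10⁻⁵ m.
That is 49.79 μm, in the infrared range.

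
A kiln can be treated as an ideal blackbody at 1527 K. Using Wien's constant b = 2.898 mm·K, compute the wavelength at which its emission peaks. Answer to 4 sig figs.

λ_max ≈ 1898 nm

Wien's displacement law: λ_max = b/T = (2.898×10⁻³ m·K)/(1527 K) = 1.8978×10⁻⁶ m.
That is 1898 nm, in the infrared range.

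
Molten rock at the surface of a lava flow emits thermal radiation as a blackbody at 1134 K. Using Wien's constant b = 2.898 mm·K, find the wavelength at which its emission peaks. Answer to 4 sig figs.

Wien's displacement law: λ_max = b/T = (2.898×10⁻³ m·K)/(1134 K) = 2.5556×10⁻⁶ m.
That is 2.556 μm, in the infrared range.

λ_max ≈ 2.556 μm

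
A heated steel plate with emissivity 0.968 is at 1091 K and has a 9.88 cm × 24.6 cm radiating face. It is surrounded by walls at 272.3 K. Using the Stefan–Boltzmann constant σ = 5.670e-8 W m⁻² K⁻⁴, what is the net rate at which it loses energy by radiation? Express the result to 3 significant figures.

Area A = 0.0988 × 0.246 = 0.0243048 m².
Net radiated power P_net = εσA(T⁴ − T₀⁴) = 0.968×5.670×10⁻⁸×0.0243048×(1091⁴ − 272.3⁴).
T⁴ − T₀⁴ = 1.41677×10¹² − 5.49782×10⁹ = 1.41127×10¹² K⁴, so P_net = 1.88×10³ W.

Net loss ≈ 1.88×10³ W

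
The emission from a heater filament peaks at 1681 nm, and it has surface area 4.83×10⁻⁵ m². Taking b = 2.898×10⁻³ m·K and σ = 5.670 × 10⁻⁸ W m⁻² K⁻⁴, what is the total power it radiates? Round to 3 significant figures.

Wien's law: T = b/λ_max = 2.898×10⁻³/1.681×10⁻⁶ = 1723.97 K.
Area A = 4.83×10⁻⁵ m².
Then P = σAT⁴ = 5.670×10⁻⁸×4.83×10⁻⁵×(1723.97)⁴ = 24.2 W.

P ≈ 24.2 W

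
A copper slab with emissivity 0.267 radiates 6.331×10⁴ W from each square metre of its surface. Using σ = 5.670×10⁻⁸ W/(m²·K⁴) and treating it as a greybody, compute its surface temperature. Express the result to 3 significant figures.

T ≈ 1.43×10³ K

I = εσT⁴, so T = (I/εσ)^(1/4) = (6.331×10⁴/(0.267×5.670×10⁻⁸))^(1/4) = 1.43×10³ K.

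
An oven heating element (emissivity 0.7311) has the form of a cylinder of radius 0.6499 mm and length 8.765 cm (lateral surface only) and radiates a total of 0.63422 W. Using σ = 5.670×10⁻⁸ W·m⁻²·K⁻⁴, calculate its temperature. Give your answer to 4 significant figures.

T ≈ 454.7 K

Lateral area A = 2πrL = 2π×6.499×10⁻⁴×0.08765 = 3.57914×10⁻⁴ m².
P = εσAT⁴ ⇒ T = (P/(εσA))^(1/4) = (0.63422/(0.7311×5.670×10⁻⁸×3.57914×10⁻⁴))^(1/4) = 454.7 K.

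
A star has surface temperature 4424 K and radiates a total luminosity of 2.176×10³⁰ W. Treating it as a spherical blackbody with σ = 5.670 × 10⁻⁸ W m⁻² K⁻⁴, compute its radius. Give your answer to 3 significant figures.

L = 4πR²σT⁴ ⇒ R = √(L/(4πσT⁴)).
σT⁴ = 2.17192×10⁷ W/m², so R = √(2.176×10³⁰/(4π×2.17192×10⁷)) = 8.93×10¹⁰ m.

R ≈ 8.93×10¹⁰ m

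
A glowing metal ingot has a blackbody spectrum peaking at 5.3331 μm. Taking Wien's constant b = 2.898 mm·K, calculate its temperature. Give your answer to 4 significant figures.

Wien's law gives T = b/λ_max = (2.898×10⁻³ m·K)/(5.3331×10⁻⁶ m) = 543.4 K.

T ≈ 543.4 K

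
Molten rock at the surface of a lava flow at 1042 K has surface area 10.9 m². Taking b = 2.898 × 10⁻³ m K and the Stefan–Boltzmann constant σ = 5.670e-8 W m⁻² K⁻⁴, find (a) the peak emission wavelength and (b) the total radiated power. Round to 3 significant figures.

(a) λ_max = b/T = 2.898×10⁻³/1042 = 2.781×10⁻⁶ m = 2.78×10³ nm.
Area A = 10.9 m².
(b) P = σAT⁴ = 5.670×10⁻⁸×10.9×(1042)⁴ = 7.29×10⁵ W.

λ_max ≈ 2.78×10³ nm; P ≈ 7.29×10⁵ W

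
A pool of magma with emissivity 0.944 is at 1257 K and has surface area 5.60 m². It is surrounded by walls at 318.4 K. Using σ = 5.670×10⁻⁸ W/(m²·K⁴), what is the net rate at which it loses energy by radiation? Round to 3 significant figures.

Area A = 5.60 m².
Net radiated power P_net = εσA(T⁴ − T₀⁴) = 0.944×5.670×10⁻⁸×5.60×(1257⁴ − 318.4⁴).
T⁴ − T₀⁴ = 2.49655×10¹² − 1.02776×10¹⁰ = 2.48627×10¹² K⁴, so P_net = 7.45×10⁵ W.

Net loss ≈ 7.45×10⁵ W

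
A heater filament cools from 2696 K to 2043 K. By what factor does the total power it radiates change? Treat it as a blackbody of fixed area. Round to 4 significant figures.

P₂/P₁ ≈ 0.3298

P ∝ T⁴, so P₂/P₁ = (T₂/T₁)⁴ = (2043/2696)⁴ = (0.757789)⁴ = 0.3298.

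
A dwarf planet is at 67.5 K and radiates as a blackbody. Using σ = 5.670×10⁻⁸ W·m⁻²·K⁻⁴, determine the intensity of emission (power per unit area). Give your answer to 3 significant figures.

I ≈ 1.18 W/m²

Stefan–Boltzmann: I = σT⁴ = 5.670×10⁻⁸ × (67.5)⁴ = 1.18 W/m².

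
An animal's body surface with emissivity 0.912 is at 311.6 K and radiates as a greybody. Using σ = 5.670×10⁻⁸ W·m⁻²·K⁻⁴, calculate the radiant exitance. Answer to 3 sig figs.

Stefan–Boltzmann: I = εσT⁴ = 0.912 × 5.670×10⁻⁸ × (311.6)⁴ = 487 W/m².

I ≈ 487 W/m²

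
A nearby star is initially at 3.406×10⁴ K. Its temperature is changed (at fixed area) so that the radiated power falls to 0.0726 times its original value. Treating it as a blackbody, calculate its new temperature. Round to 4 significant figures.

T₂ ≈ 1.768×10⁴ K

P ∝ T⁴, so T₂/T₁ = (P₂/P₁)^(1/4) = (0.0726)^(1/4) = 0.519080.
T₂ = 3.406×10⁴ × 0.519080 = 1.768×10⁴ K.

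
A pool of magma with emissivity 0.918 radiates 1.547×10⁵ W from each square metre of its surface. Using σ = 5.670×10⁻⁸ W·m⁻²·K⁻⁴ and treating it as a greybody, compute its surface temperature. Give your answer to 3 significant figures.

I = εσT⁴, so T = (I/εσ)^(1/4) = (1.547×10⁵/(0.918×5.670×10⁻⁸))^(1/4) = 1.31×10³ K.

T ≈ 1.31×10³ K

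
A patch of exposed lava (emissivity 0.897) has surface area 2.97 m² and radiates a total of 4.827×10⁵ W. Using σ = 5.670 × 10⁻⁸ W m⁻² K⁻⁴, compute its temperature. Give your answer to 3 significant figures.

T ≈ 1.34×10³ K

Area A = 2.97 m².
P = εσAT⁴ ⇒ T = (P/(εσA))^(1/4) = (4.827×10⁵/(0.897×5.670×10⁻⁸×2.97))^(1/4) = 1.34×10³ K.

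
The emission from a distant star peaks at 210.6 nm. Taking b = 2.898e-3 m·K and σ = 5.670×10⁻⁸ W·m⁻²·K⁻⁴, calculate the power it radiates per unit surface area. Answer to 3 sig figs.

I ≈ 2.03×10⁹ W/m²

Wien's law: T = b/λ_max = 2.898×10⁻³/2.106×10⁻⁷ = 13760.7 K.
Then I = σT⁴ = 5.670×10⁻⁸×(13760.7)⁴ = 2.03×10⁹ W/m².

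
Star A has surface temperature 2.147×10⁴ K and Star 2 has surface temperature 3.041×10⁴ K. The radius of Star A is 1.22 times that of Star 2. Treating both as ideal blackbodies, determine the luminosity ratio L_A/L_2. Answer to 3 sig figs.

L_A/L_2 ≈ 0.370

L ∝ R²T⁴, so L_A/L_2 = (R_A/R_2)²(T_A/T_2)⁴ = (1.22)² × (2.147×10⁴/3.041×10⁴)⁴ = 1.4884 × 0.248463 = 0.370.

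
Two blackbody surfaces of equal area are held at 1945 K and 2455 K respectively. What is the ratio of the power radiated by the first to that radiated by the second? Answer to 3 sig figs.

With equal areas, P₁/P₂ = (T₁/T₂)⁴ = (1945/2455)⁴ = 0.394.

P₁/P₂ ≈ 0.394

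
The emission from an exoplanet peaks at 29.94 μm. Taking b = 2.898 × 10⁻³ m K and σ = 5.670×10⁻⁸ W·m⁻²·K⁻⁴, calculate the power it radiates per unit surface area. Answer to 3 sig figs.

I ≈ 4.98 W/m²

Wien's law: T = b/λ_max = 2.898×10⁻³/2.994×10⁻⁵ = 96.7936 K.
Then I = σT⁴ = 5.670×10⁻⁸×(96.7936)⁴ = 4.98 W/m².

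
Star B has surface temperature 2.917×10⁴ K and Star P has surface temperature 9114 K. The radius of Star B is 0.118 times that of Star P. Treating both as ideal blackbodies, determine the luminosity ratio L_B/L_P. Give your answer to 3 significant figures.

L_B/L_P ≈ 1.46

L ∝ R²T⁴, so L_B/L_P = (R_B/R_P)²(T_B/T_P)⁴ = (0.118)² × (2.917×10⁴/9114)⁴ = 0.013924 × 104.932 = 1.46.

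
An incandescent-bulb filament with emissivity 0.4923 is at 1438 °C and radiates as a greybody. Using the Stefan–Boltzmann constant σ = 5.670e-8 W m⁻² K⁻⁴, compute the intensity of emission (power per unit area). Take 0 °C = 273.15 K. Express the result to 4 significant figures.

I ≈ 2.393×10⁵ W/m²

T = 1438 °C + 273.15 = 1711.15 K.
Stefan–Boltzmann: I = εσT⁴ = 0.4923 × 5.670×10⁻⁸ × (1711.15)⁴ = 2.393×10⁵ W/m².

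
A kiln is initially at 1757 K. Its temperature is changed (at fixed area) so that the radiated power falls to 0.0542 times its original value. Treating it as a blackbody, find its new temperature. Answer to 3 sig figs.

P ∝ T⁴, so T₂/T₁ = (P₂/P₁)^(1/4) = (0.0542)^(1/4) = 0.482503.
T₂ = 1757 × 0.482503 = 848 K.

T₂ ≈ 848 K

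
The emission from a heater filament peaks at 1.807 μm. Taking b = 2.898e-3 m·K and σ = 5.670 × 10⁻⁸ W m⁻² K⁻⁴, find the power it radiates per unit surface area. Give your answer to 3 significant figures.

Wien's law: T = b/λ_max = 2.898×10⁻³/1.807×10⁻⁶ = 1603.76 K.
Then I = σT⁴ = 5.670×10⁻⁸×(1603.76)⁴ = 3.75×10⁵ W/m².

I ≈ 3.75×10⁵ W/m²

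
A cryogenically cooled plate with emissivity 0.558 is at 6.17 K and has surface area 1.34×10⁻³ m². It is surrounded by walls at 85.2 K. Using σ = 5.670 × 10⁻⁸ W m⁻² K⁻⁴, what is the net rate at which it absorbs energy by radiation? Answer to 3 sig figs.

Net gain ≈ 2.23×10⁻³ W

Area A = 1.34×10⁻³ m².
Net radiated power P_net = εσA(T⁴ − T₀⁴) = 0.558×5.670×10⁻⁸×1.34×10⁻³×(6.17⁴ − 85.2⁴).
T⁴ − T₀⁴ = 1449.24 − 5.26937×10⁷ = -5.26923×10⁷ K⁴, so P_net = -2.23×10⁻³ W — negative, meaning a net gain of 2.23×10⁻³ W.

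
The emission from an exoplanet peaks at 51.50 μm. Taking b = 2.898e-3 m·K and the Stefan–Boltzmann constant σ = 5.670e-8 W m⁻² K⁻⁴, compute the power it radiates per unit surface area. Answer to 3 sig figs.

Wien's law: T = b/λ_max = 2.898×10⁻³/5.150×10⁻⁵ = 56.2718 K.
Then I = σT⁴ = 5.670×10⁻⁸×(56.2718)⁴ = 0.569 W/m².

I ≈ 0.569 W/m²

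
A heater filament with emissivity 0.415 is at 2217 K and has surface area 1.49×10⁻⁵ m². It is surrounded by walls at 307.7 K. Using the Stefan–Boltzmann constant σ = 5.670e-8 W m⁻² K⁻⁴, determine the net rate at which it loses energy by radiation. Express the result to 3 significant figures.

Net loss ≈ 8.47 W

Area A = 1.49×10⁻⁵ m².
Net radiated power P_net = εσA(T⁴ − T₀⁴) = 0.415×5.670×10⁻⁸×1.49×10⁻⁵×(2217⁴ − 307.7⁴).
T⁴ − T₀⁴ = 2.41581×10¹³ − 8.96417×10⁹ = 2.41491×10¹³ K⁴, so P_net = 8.47 W.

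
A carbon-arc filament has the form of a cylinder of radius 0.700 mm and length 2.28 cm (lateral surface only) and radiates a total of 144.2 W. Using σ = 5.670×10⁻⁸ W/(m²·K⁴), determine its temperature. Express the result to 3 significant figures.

Lateral area A = 2πrL = 2π×7.00×10⁻⁴×0.0228 = 1.00280×10⁻⁴ m².
P = σAT⁴ ⇒ T = (P/(σA))^(1/4) = (144.2/(5.670×10⁻⁸×1.00280×10⁻⁴))^(1/4) = 2.24×10³ K.

T ≈ 2.24×10³ K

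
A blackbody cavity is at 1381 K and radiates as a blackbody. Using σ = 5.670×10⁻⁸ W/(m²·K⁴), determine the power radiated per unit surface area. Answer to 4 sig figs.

Stefan–Boltzmann: I = σT⁴ = 5.670×10⁻⁸ × (1381)⁴ = 2.062×10⁵ W/m².

I ≈ 2.062×10⁵ W/m²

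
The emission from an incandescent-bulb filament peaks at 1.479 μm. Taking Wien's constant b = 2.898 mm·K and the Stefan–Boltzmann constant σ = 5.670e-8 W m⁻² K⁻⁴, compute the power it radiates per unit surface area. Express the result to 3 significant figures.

I ≈ 8.36×10⁵ W/m²

Wien's law: T = b/λ_max = 2.898×10⁻³/1.479×10⁻⁶ = 1959.43 K.
Then I = σT⁴ = 5.670×10⁻⁸×(1959.43)⁴ = 8.36×10⁵ W/m².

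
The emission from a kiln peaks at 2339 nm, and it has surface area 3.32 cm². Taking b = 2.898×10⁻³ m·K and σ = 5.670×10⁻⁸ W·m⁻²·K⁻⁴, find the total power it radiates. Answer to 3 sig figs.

Wien's law: T = b/λ_max = 2.898×10⁻³/2.339×10⁻⁶ = 1238.99 K.
Area A = 3.32 cm² = 3.32×10⁻⁴ m².
Then P = σAT⁴ = 5.670×10⁻⁸×3.32×10⁻⁴×(1238.99)⁴ = 44.4 W.

P ≈ 44.4 W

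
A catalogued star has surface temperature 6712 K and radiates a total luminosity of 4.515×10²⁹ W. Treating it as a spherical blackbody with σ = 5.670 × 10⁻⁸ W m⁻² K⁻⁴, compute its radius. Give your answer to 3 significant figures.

R ≈ 1.77×10¹⁰ m

L = 4πR²σT⁴ ⇒ R = √(L/(4πσT⁴)).
σT⁴ = 1.15078×10⁸ W/m², so R = √(4.515×10²⁹/(4π×1.15078×10⁸)) = 1.77×10¹⁰ m.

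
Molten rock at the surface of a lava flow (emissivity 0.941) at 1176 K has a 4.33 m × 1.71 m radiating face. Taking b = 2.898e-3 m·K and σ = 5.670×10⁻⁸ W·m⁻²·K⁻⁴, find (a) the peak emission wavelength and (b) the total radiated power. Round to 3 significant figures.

(a) λ_max = b/T = 2.898×10⁻³/1176 = 2.464×10⁻⁶ m = 2.46×10³ nm.
Area A = 4.33 × 1.71 = 7.4043 m².
(b) P = εσAT⁴ = 0.941×5.670×10⁻⁸×7.4043×(1176)⁴ = 7.56×10⁵ W.

λ_max ≈ 2.46×10³ nm; P ≈ 7.56×10⁵ W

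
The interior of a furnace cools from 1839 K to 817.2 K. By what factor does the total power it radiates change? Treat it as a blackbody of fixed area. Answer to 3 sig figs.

P ∝ T⁴, so P₂/P₁ = (T₂/T₁)⁴ = (817.2/1839)⁴ = (0.444372)⁴ = 0.0390.

P₂/P₁ ≈ 0.0390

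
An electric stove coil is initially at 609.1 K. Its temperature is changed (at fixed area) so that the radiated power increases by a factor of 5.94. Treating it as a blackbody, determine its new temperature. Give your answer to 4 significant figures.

T₂ ≈ 950.9 K

P ∝ T⁴, so T₂/T₁ = (P₂/P₁)^(1/4) = (5.94)^(1/4) = 1.56116.
T₂ = 609.1 × 1.56116 = 950.9 K.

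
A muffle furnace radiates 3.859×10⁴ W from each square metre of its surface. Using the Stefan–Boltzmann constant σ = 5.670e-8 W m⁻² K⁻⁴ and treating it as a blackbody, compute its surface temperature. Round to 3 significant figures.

T ≈ 908 K

I = σT⁴, so T = (I/σ)^(1/4) = (3.859×10⁴/(5.670×10⁻⁸))^(1/4) = 908 K.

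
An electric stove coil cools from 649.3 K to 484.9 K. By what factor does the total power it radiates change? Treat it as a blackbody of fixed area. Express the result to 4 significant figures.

P₂/P₁ ≈ 0.3110

P ∝ T⁴, so P₂/P₁ = (T₂/T₁)⁴ = (484.9/649.3)⁴ = (0.746804)⁴ = 0.3110.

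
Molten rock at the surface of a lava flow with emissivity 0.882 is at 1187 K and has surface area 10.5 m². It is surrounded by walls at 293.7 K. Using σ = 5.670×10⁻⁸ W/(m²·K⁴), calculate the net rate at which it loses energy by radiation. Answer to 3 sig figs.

Net loss ≈ 1.04×10⁶ W

Area A = 10.5 m².
Net radiated power P_net = εσA(T⁴ − T₀⁴) = 0.882×5.670×10⁻⁸×10.5×(1187⁴ − 293.7⁴).
T⁴ − T₀⁴ = 1.98519×10¹² − 7.44073×10⁹ = 1.97775×10¹² K⁴, so P_net = 1.04×10⁶ W.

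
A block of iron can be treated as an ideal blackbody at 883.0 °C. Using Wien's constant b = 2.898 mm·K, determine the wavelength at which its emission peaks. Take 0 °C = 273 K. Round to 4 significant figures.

T = 883.0 °C + 273 = 1156.0 K.
Wien's displacement law: λ_max = b/T = (2.898×10⁻³ m·K)/(1156.0 K) = 2.5069×10⁻⁶ m.
That is 2507 nm, in the infrared range.

λ_max ≈ 2507 nm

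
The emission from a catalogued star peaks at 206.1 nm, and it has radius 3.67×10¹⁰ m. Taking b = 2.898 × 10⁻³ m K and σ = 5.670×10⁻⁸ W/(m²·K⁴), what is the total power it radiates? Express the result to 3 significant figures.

P ≈ 3.75×10³¹ W

Wien's law: T = b/λ_max = 2.898×10⁻³/2.061×10⁻⁷ = 14061.1 K.
Surface area A = 4πR² = 4π(3.67×10¹⁰ m)² = 1.69255×10²² m².
Then P = σAT⁴ = 5.670×10⁻⁸×1.69255×10²²×(14061.1)⁴ = 3.75×10³¹ W.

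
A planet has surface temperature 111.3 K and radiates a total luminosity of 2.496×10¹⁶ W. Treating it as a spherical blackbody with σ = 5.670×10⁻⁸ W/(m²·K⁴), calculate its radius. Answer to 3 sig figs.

R ≈ 1.51×10⁷ m

L = 4πR²σT⁴ ⇒ R = √(L/(4πσT⁴)).
σT⁴ = 8.70089 W/m², so R = √(2.496×10¹⁶/(4π×8.70089)) = 1.51×10⁷ m.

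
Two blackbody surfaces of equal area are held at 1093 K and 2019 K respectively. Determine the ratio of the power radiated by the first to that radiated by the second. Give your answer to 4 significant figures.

With equal areas, P₁/P₂ = (T₁/T₂)⁴ = (1093/2019)⁴ = 0.08589.

P₁/P₂ ≈ 0.08589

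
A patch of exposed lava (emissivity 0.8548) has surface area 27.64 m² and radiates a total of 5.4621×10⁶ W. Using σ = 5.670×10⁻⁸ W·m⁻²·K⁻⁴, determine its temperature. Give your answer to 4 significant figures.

Area A = 27.64 m².
P = εσAT⁴ ⇒ T = (P/(εσA))^(1/4) = (5.4621×10⁶/(0.8548×5.670×10⁻⁸×27.64))^(1/4) = 1421 K.

T ≈ 1421 K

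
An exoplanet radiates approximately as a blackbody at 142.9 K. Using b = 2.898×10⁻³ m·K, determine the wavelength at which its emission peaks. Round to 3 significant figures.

λ_max ≈ 20.3 μm

Wien's displacement law: λ_max = b/T = (2.898×10⁻³ m·K)/(142.9 K) = 2.028×10⁻⁵ m.
That is 20.3 μm, in the infrared range.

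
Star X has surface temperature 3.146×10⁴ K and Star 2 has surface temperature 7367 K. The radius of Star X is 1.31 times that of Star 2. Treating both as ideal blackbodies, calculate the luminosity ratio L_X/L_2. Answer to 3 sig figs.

L_X/L_2 ≈ 571

L ∝ R²T⁴, so L_X/L_2 = (R_X/R_2)²(T_X/T_2)⁴ = (1.31)² × (3.146×10⁴/7367)⁴ = 1.7161 × 332.562 = 571.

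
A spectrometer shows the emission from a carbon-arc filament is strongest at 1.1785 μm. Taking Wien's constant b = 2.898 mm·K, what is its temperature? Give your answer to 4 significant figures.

T ≈ 2459 K

Wien's law gives T = b/λ_max = (2.898×10⁻³ m·K)/(1.1785×10⁻⁶ m) = 2459 K.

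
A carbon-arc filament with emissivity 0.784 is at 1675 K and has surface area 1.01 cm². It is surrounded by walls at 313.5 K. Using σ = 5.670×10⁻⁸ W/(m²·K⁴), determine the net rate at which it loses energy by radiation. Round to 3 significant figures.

Area A = 1.01 cm² = 1.01×10⁻⁴ m².
Net radiated power P_net = εσA(T⁴ − T₀⁴) = 0.784×5.670×10⁻⁸×1.01×10⁻⁴×(1675⁴ − 313.5⁴).
T⁴ − T₀⁴ = 7.87153×10¹² − 9.65940×10⁹ = 7.86187×10¹² K⁴, so P_net = 35.3 W.

Net loss ≈ 35.3 W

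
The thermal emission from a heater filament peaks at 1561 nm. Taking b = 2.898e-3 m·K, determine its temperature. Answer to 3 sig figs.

T ≈ 1.86×10³ K

Wien's law gives T = b/λ_max = (2.898×10⁻³ m·K)/(1.561×10⁻⁶ m) = 1.86×10³ K.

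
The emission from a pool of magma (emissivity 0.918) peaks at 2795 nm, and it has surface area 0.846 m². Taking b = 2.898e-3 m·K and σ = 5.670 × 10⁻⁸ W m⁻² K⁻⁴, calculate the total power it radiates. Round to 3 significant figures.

Wien's law: T = b/λ_max = 2.898×10⁻³/2.795×10⁻⁶ = 1036.85 K.
Area A = 0.846 m².
Then P = εσAT⁴ = 0.918×5.670×10⁻⁸×0.846×(1036.85)⁴ = 5.09×10⁴ W.

P ≈ 5.09×10⁴ W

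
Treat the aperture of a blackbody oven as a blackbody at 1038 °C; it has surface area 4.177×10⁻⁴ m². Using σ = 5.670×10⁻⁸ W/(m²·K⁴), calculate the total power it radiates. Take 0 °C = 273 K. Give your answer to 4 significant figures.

T = 1038 °C + 273 = 1311 K.
Area A = 4.177×10⁻⁴ m².
P = σAT⁴ = 5.670×10⁻⁸ × 4.177×10⁻⁴ × (1311)⁴ = 69.96 W.

P ≈ 69.96 W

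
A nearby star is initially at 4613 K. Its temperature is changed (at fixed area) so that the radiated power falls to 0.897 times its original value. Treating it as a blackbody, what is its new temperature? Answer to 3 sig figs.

T₂ ≈ 4.49×10³ K

P ∝ T⁴, so T₂/T₁ = (P₂/P₁)^(1/4) = (0.897)^(1/4) = 0.973191.
T₂ = 4613 × 0.973191 = 4.49×10³ K.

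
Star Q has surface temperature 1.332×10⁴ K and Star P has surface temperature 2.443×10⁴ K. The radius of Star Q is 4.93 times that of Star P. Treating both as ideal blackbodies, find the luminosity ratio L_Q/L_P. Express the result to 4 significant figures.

L ∝ R²T⁴, so L_Q/L_P = (R_Q/R_P)²(T_Q/T_P)⁴ = (4.93)² × (1.332×10⁴/2.443×10⁴)⁴ = 24.3049 × 0.0883737 = 2.148.

L_Q/L_P ≈ 2.148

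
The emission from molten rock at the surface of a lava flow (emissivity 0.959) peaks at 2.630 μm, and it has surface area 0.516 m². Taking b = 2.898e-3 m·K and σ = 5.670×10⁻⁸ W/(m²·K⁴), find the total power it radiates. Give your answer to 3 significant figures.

Wien's law: T = b/λ_max = 2.898×10⁻³/2.630×10⁻⁶ = 1101.90 K.
Area A = 0.516 m².
Then P = εσAT⁴ = 0.959×5.670×10⁻⁸×0.516×(1101.90)⁴ = 4.14×10⁴ W.

P ≈ 4.14×10⁴ W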